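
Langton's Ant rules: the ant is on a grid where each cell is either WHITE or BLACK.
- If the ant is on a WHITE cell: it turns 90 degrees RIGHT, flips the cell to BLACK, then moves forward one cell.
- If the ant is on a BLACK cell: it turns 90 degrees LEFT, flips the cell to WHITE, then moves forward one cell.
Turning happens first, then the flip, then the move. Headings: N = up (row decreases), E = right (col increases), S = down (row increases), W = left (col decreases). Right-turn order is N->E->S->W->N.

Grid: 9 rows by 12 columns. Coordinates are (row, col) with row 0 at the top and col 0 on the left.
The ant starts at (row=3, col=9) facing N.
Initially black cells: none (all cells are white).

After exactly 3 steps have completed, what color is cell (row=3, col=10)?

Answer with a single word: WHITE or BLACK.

Step 1: on WHITE (3,9): turn R to E, flip to black, move to (3,10). |black|=1
Step 2: on WHITE (3,10): turn R to S, flip to black, move to (4,10). |black|=2
Step 3: on WHITE (4,10): turn R to W, flip to black, move to (4,9). |black|=3

Answer: BLACK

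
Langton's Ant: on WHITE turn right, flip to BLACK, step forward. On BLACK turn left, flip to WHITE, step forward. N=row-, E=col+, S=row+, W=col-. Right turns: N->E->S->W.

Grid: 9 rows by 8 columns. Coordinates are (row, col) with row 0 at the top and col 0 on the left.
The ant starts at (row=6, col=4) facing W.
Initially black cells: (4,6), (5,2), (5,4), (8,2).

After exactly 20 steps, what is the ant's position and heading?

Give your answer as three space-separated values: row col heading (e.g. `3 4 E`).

Answer: 6 2 E

Derivation:
Step 1: on WHITE (6,4): turn R to N, flip to black, move to (5,4). |black|=5
Step 2: on BLACK (5,4): turn L to W, flip to white, move to (5,3). |black|=4
Step 3: on WHITE (5,3): turn R to N, flip to black, move to (4,3). |black|=5
Step 4: on WHITE (4,3): turn R to E, flip to black, move to (4,4). |black|=6
Step 5: on WHITE (4,4): turn R to S, flip to black, move to (5,4). |black|=7
Step 6: on WHITE (5,4): turn R to W, flip to black, move to (5,3). |black|=8
Step 7: on BLACK (5,3): turn L to S, flip to white, move to (6,3). |black|=7
Step 8: on WHITE (6,3): turn R to W, flip to black, move to (6,2). |black|=8
Step 9: on WHITE (6,2): turn R to N, flip to black, move to (5,2). |black|=9
Step 10: on BLACK (5,2): turn L to W, flip to white, move to (5,1). |black|=8
Step 11: on WHITE (5,1): turn R to N, flip to black, move to (4,1). |black|=9
Step 12: on WHITE (4,1): turn R to E, flip to black, move to (4,2). |black|=10
Step 13: on WHITE (4,2): turn R to S, flip to black, move to (5,2). |black|=11
Step 14: on WHITE (5,2): turn R to W, flip to black, move to (5,1). |black|=12
Step 15: on BLACK (5,1): turn L to S, flip to white, move to (6,1). |black|=11
Step 16: on WHITE (6,1): turn R to W, flip to black, move to (6,0). |black|=12
Step 17: on WHITE (6,0): turn R to N, flip to black, move to (5,0). |black|=13
Step 18: on WHITE (5,0): turn R to E, flip to black, move to (5,1). |black|=14
Step 19: on WHITE (5,1): turn R to S, flip to black, move to (6,1). |black|=15
Step 20: on BLACK (6,1): turn L to E, flip to white, move to (6,2). |black|=14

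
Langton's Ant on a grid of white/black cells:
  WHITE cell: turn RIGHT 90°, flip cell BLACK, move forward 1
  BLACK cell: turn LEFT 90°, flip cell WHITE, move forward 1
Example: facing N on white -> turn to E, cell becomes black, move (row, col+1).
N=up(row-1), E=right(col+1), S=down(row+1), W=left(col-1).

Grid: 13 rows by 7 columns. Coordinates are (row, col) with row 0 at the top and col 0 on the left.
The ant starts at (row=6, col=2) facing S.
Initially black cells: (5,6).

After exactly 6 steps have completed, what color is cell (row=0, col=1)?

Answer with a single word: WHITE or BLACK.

Answer: WHITE

Derivation:
Step 1: on WHITE (6,2): turn R to W, flip to black, move to (6,1). |black|=2
Step 2: on WHITE (6,1): turn R to N, flip to black, move to (5,1). |black|=3
Step 3: on WHITE (5,1): turn R to E, flip to black, move to (5,2). |black|=4
Step 4: on WHITE (5,2): turn R to S, flip to black, move to (6,2). |black|=5
Step 5: on BLACK (6,2): turn L to E, flip to white, move to (6,3). |black|=4
Step 6: on WHITE (6,3): turn R to S, flip to black, move to (7,3). |black|=5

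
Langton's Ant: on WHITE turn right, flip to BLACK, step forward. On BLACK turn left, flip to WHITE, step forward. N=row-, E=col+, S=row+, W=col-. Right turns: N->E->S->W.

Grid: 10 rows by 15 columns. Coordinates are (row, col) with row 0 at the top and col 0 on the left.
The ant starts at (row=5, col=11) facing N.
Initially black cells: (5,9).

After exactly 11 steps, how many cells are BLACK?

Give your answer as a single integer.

Answer: 8

Derivation:
Step 1: on WHITE (5,11): turn R to E, flip to black, move to (5,12). |black|=2
Step 2: on WHITE (5,12): turn R to S, flip to black, move to (6,12). |black|=3
Step 3: on WHITE (6,12): turn R to W, flip to black, move to (6,11). |black|=4
Step 4: on WHITE (6,11): turn R to N, flip to black, move to (5,11). |black|=5
Step 5: on BLACK (5,11): turn L to W, flip to white, move to (5,10). |black|=4
Step 6: on WHITE (5,10): turn R to N, flip to black, move to (4,10). |black|=5
Step 7: on WHITE (4,10): turn R to E, flip to black, move to (4,11). |black|=6
Step 8: on WHITE (4,11): turn R to S, flip to black, move to (5,11). |black|=7
Step 9: on WHITE (5,11): turn R to W, flip to black, move to (5,10). |black|=8
Step 10: on BLACK (5,10): turn L to S, flip to white, move to (6,10). |black|=7
Step 11: on WHITE (6,10): turn R to W, flip to black, move to (6,9). |black|=8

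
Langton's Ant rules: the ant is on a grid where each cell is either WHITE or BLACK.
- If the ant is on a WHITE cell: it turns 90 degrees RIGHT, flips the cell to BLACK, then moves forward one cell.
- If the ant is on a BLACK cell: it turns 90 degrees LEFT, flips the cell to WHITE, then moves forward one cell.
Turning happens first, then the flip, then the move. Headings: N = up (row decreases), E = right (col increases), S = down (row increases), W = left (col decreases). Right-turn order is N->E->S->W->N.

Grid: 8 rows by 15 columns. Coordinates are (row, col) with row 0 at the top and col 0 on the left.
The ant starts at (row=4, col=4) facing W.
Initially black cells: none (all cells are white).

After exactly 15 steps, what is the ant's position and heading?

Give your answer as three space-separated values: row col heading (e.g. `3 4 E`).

Answer: 4 5 N

Derivation:
Step 1: on WHITE (4,4): turn R to N, flip to black, move to (3,4). |black|=1
Step 2: on WHITE (3,4): turn R to E, flip to black, move to (3,5). |black|=2
Step 3: on WHITE (3,5): turn R to S, flip to black, move to (4,5). |black|=3
Step 4: on WHITE (4,5): turn R to W, flip to black, move to (4,4). |black|=4
Step 5: on BLACK (4,4): turn L to S, flip to white, move to (5,4). |black|=3
Step 6: on WHITE (5,4): turn R to W, flip to black, move to (5,3). |black|=4
Step 7: on WHITE (5,3): turn R to N, flip to black, move to (4,3). |black|=5
Step 8: on WHITE (4,3): turn R to E, flip to black, move to (4,4). |black|=6
Step 9: on WHITE (4,4): turn R to S, flip to black, move to (5,4). |black|=7
Step 10: on BLACK (5,4): turn L to E, flip to white, move to (5,5). |black|=6
Step 11: on WHITE (5,5): turn R to S, flip to black, move to (6,5). |black|=7
Step 12: on WHITE (6,5): turn R to W, flip to black, move to (6,4). |black|=8
Step 13: on WHITE (6,4): turn R to N, flip to black, move to (5,4). |black|=9
Step 14: on WHITE (5,4): turn R to E, flip to black, move to (5,5). |black|=10
Step 15: on BLACK (5,5): turn L to N, flip to white, move to (4,5). |black|=9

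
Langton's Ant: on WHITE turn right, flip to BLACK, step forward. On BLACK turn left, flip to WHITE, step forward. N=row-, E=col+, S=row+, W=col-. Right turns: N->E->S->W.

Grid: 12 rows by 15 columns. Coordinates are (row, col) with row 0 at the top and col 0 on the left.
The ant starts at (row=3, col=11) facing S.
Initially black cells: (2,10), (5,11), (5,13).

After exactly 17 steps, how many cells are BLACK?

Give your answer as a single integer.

Answer: 8

Derivation:
Step 1: on WHITE (3,11): turn R to W, flip to black, move to (3,10). |black|=4
Step 2: on WHITE (3,10): turn R to N, flip to black, move to (2,10). |black|=5
Step 3: on BLACK (2,10): turn L to W, flip to white, move to (2,9). |black|=4
Step 4: on WHITE (2,9): turn R to N, flip to black, move to (1,9). |black|=5
Step 5: on WHITE (1,9): turn R to E, flip to black, move to (1,10). |black|=6
Step 6: on WHITE (1,10): turn R to S, flip to black, move to (2,10). |black|=7
Step 7: on WHITE (2,10): turn R to W, flip to black, move to (2,9). |black|=8
Step 8: on BLACK (2,9): turn L to S, flip to white, move to (3,9). |black|=7
Step 9: on WHITE (3,9): turn R to W, flip to black, move to (3,8). |black|=8
Step 10: on WHITE (3,8): turn R to N, flip to black, move to (2,8). |black|=9
Step 11: on WHITE (2,8): turn R to E, flip to black, move to (2,9). |black|=10
Step 12: on WHITE (2,9): turn R to S, flip to black, move to (3,9). |black|=11
Step 13: on BLACK (3,9): turn L to E, flip to white, move to (3,10). |black|=10
Step 14: on BLACK (3,10): turn L to N, flip to white, move to (2,10). |black|=9
Step 15: on BLACK (2,10): turn L to W, flip to white, move to (2,9). |black|=8
Step 16: on BLACK (2,9): turn L to S, flip to white, move to (3,9). |black|=7
Step 17: on WHITE (3,9): turn R to W, flip to black, move to (3,8). |black|=8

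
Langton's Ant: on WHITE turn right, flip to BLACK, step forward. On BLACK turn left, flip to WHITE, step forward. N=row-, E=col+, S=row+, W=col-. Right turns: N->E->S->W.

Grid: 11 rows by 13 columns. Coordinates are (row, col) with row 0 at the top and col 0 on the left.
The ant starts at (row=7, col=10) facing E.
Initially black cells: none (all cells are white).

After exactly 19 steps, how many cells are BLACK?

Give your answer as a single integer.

Answer: 7

Derivation:
Step 1: on WHITE (7,10): turn R to S, flip to black, move to (8,10). |black|=1
Step 2: on WHITE (8,10): turn R to W, flip to black, move to (8,9). |black|=2
Step 3: on WHITE (8,9): turn R to N, flip to black, move to (7,9). |black|=3
Step 4: on WHITE (7,9): turn R to E, flip to black, move to (7,10). |black|=4
Step 5: on BLACK (7,10): turn L to N, flip to white, move to (6,10). |black|=3
Step 6: on WHITE (6,10): turn R to E, flip to black, move to (6,11). |black|=4
Step 7: on WHITE (6,11): turn R to S, flip to black, move to (7,11). |black|=5
Step 8: on WHITE (7,11): turn R to W, flip to black, move to (7,10). |black|=6
Step 9: on WHITE (7,10): turn R to N, flip to black, move to (6,10). |black|=7
Step 10: on BLACK (6,10): turn L to W, flip to white, move to (6,9). |black|=6
Step 11: on WHITE (6,9): turn R to N, flip to black, move to (5,9). |black|=7
Step 12: on WHITE (5,9): turn R to E, flip to black, move to (5,10). |black|=8
Step 13: on WHITE (5,10): turn R to S, flip to black, move to (6,10). |black|=9
Step 14: on WHITE (6,10): turn R to W, flip to black, move to (6,9). |black|=10
Step 15: on BLACK (6,9): turn L to S, flip to white, move to (7,9). |black|=9
Step 16: on BLACK (7,9): turn L to E, flip to white, move to (7,10). |black|=8
Step 17: on BLACK (7,10): turn L to N, flip to white, move to (6,10). |black|=7
Step 18: on BLACK (6,10): turn L to W, flip to white, move to (6,9). |black|=6
Step 19: on WHITE (6,9): turn R to N, flip to black, move to (5,9). |black|=7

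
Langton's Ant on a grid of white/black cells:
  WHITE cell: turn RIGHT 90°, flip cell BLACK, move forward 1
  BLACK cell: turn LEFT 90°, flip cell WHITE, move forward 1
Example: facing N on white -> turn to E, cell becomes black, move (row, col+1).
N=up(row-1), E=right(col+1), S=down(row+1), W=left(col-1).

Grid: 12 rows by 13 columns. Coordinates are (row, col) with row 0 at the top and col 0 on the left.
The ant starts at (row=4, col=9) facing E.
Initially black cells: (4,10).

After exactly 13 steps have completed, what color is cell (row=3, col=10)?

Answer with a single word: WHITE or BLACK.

Answer: BLACK

Derivation:
Step 1: on WHITE (4,9): turn R to S, flip to black, move to (5,9). |black|=2
Step 2: on WHITE (5,9): turn R to W, flip to black, move to (5,8). |black|=3
Step 3: on WHITE (5,8): turn R to N, flip to black, move to (4,8). |black|=4
Step 4: on WHITE (4,8): turn R to E, flip to black, move to (4,9). |black|=5
Step 5: on BLACK (4,9): turn L to N, flip to white, move to (3,9). |black|=4
Step 6: on WHITE (3,9): turn R to E, flip to black, move to (3,10). |black|=5
Step 7: on WHITE (3,10): turn R to S, flip to black, move to (4,10). |black|=6
Step 8: on BLACK (4,10): turn L to E, flip to white, move to (4,11). |black|=5
Step 9: on WHITE (4,11): turn R to S, flip to black, move to (5,11). |black|=6
Step 10: on WHITE (5,11): turn R to W, flip to black, move to (5,10). |black|=7
Step 11: on WHITE (5,10): turn R to N, flip to black, move to (4,10). |black|=8
Step 12: on WHITE (4,10): turn R to E, flip to black, move to (4,11). |black|=9
Step 13: on BLACK (4,11): turn L to N, flip to white, move to (3,11). |black|=8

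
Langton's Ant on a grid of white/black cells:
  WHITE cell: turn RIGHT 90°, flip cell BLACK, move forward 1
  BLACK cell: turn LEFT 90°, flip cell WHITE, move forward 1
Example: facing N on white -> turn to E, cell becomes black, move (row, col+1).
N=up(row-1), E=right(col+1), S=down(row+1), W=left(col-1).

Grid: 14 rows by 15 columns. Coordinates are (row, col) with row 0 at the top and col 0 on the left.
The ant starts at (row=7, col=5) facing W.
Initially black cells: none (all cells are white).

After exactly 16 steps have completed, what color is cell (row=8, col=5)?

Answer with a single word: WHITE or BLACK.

Step 1: on WHITE (7,5): turn R to N, flip to black, move to (6,5). |black|=1
Step 2: on WHITE (6,5): turn R to E, flip to black, move to (6,6). |black|=2
Step 3: on WHITE (6,6): turn R to S, flip to black, move to (7,6). |black|=3
Step 4: on WHITE (7,6): turn R to W, flip to black, move to (7,5). |black|=4
Step 5: on BLACK (7,5): turn L to S, flip to white, move to (8,5). |black|=3
Step 6: on WHITE (8,5): turn R to W, flip to black, move to (8,4). |black|=4
Step 7: on WHITE (8,4): turn R to N, flip to black, move to (7,4). |black|=5
Step 8: on WHITE (7,4): turn R to E, flip to black, move to (7,5). |black|=6
Step 9: on WHITE (7,5): turn R to S, flip to black, move to (8,5). |black|=7
Step 10: on BLACK (8,5): turn L to E, flip to white, move to (8,6). |black|=6
Step 11: on WHITE (8,6): turn R to S, flip to black, move to (9,6). |black|=7
Step 12: on WHITE (9,6): turn R to W, flip to black, move to (9,5). |black|=8
Step 13: on WHITE (9,5): turn R to N, flip to black, move to (8,5). |black|=9
Step 14: on WHITE (8,5): turn R to E, flip to black, move to (8,6). |black|=10
Step 15: on BLACK (8,6): turn L to N, flip to white, move to (7,6). |black|=9
Step 16: on BLACK (7,6): turn L to W, flip to white, move to (7,5). |black|=8

Answer: BLACK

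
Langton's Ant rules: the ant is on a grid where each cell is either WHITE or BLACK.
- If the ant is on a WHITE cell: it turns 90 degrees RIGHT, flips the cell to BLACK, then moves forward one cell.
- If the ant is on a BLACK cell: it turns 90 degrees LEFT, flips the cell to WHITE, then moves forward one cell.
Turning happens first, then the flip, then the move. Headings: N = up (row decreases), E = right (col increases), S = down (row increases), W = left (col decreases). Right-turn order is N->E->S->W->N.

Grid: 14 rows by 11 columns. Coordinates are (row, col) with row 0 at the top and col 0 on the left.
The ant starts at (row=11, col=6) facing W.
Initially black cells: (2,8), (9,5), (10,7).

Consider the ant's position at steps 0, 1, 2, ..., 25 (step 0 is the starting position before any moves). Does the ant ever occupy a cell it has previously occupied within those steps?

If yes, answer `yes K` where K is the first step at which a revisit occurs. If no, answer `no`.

Step 1: on WHITE (11,6): turn R to N, flip to black, move to (10,6). |black|=4 — new cell
Step 2: on WHITE (10,6): turn R to E, flip to black, move to (10,7). |black|=5 — new cell
Step 3: on BLACK (10,7): turn L to N, flip to white, move to (9,7). |black|=4 — new cell
Step 4: on WHITE (9,7): turn R to E, flip to black, move to (9,8). |black|=5 — new cell
Step 5: on WHITE (9,8): turn R to S, flip to black, move to (10,8). |black|=6 — new cell
Step 6: on WHITE (10,8): turn R to W, flip to black, move to (10,7). |black|=7 — REVISIT

Answer: yes 6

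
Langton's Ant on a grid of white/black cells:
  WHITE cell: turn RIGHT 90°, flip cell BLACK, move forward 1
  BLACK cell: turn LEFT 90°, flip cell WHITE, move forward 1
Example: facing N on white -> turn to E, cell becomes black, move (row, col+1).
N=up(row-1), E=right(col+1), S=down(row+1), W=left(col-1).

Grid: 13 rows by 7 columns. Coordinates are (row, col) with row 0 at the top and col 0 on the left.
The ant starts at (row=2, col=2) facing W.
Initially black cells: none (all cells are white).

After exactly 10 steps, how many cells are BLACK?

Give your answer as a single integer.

Answer: 6

Derivation:
Step 1: on WHITE (2,2): turn R to N, flip to black, move to (1,2). |black|=1
Step 2: on WHITE (1,2): turn R to E, flip to black, move to (1,3). |black|=2
Step 3: on WHITE (1,3): turn R to S, flip to black, move to (2,3). |black|=3
Step 4: on WHITE (2,3): turn R to W, flip to black, move to (2,2). |black|=4
Step 5: on BLACK (2,2): turn L to S, flip to white, move to (3,2). |black|=3
Step 6: on WHITE (3,2): turn R to W, flip to black, move to (3,1). |black|=4
Step 7: on WHITE (3,1): turn R to N, flip to black, move to (2,1). |black|=5
Step 8: on WHITE (2,1): turn R to E, flip to black, move to (2,2). |black|=6
Step 9: on WHITE (2,2): turn R to S, flip to black, move to (3,2). |black|=7
Step 10: on BLACK (3,2): turn L to E, flip to white, move to (3,3). |black|=6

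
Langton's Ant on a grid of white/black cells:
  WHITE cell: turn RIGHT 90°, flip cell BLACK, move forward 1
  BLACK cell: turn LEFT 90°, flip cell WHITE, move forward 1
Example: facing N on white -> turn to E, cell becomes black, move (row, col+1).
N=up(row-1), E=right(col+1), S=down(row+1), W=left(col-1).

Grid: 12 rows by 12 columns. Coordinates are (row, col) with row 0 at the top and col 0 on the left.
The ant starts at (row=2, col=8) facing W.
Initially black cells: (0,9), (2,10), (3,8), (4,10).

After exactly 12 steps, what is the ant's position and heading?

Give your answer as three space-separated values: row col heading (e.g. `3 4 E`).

Step 1: on WHITE (2,8): turn R to N, flip to black, move to (1,8). |black|=5
Step 2: on WHITE (1,8): turn R to E, flip to black, move to (1,9). |black|=6
Step 3: on WHITE (1,9): turn R to S, flip to black, move to (2,9). |black|=7
Step 4: on WHITE (2,9): turn R to W, flip to black, move to (2,8). |black|=8
Step 5: on BLACK (2,8): turn L to S, flip to white, move to (3,8). |black|=7
Step 6: on BLACK (3,8): turn L to E, flip to white, move to (3,9). |black|=6
Step 7: on WHITE (3,9): turn R to S, flip to black, move to (4,9). |black|=7
Step 8: on WHITE (4,9): turn R to W, flip to black, move to (4,8). |black|=8
Step 9: on WHITE (4,8): turn R to N, flip to black, move to (3,8). |black|=9
Step 10: on WHITE (3,8): turn R to E, flip to black, move to (3,9). |black|=10
Step 11: on BLACK (3,9): turn L to N, flip to white, move to (2,9). |black|=9
Step 12: on BLACK (2,9): turn L to W, flip to white, move to (2,8). |black|=8

Answer: 2 8 W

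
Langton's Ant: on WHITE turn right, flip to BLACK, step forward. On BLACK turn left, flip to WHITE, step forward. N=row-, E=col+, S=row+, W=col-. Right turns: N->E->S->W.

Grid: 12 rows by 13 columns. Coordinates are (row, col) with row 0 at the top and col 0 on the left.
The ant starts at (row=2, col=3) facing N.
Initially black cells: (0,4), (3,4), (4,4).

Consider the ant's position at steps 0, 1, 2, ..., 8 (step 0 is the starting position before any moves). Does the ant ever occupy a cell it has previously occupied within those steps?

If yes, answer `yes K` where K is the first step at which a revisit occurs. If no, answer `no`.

Answer: no

Derivation:
Step 1: on WHITE (2,3): turn R to E, flip to black, move to (2,4). |black|=4 — new cell
Step 2: on WHITE (2,4): turn R to S, flip to black, move to (3,4). |black|=5 — new cell
Step 3: on BLACK (3,4): turn L to E, flip to white, move to (3,5). |black|=4 — new cell
Step 4: on WHITE (3,5): turn R to S, flip to black, move to (4,5). |black|=5 — new cell
Step 5: on WHITE (4,5): turn R to W, flip to black, move to (4,4). |black|=6 — new cell
Step 6: on BLACK (4,4): turn L to S, flip to white, move to (5,4). |black|=5 — new cell
Step 7: on WHITE (5,4): turn R to W, flip to black, move to (5,3). |black|=6 — new cell
Step 8: on WHITE (5,3): turn R to N, flip to black, move to (4,3). |black|=7 — new cell
No revisit within 8 steps.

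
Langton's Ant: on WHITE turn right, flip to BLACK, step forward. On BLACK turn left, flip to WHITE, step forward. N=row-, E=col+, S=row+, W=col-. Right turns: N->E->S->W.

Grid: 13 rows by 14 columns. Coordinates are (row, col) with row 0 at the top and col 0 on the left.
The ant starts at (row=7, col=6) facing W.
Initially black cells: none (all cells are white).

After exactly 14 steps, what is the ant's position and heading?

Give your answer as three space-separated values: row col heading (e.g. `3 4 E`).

Step 1: on WHITE (7,6): turn R to N, flip to black, move to (6,6). |black|=1
Step 2: on WHITE (6,6): turn R to E, flip to black, move to (6,7). |black|=2
Step 3: on WHITE (6,7): turn R to S, flip to black, move to (7,7). |black|=3
Step 4: on WHITE (7,7): turn R to W, flip to black, move to (7,6). |black|=4
Step 5: on BLACK (7,6): turn L to S, flip to white, move to (8,6). |black|=3
Step 6: on WHITE (8,6): turn R to W, flip to black, move to (8,5). |black|=4
Step 7: on WHITE (8,5): turn R to N, flip to black, move to (7,5). |black|=5
Step 8: on WHITE (7,5): turn R to E, flip to black, move to (7,6). |black|=6
Step 9: on WHITE (7,6): turn R to S, flip to black, move to (8,6). |black|=7
Step 10: on BLACK (8,6): turn L to E, flip to white, move to (8,7). |black|=6
Step 11: on WHITE (8,7): turn R to S, flip to black, move to (9,7). |black|=7
Step 12: on WHITE (9,7): turn R to W, flip to black, move to (9,6). |black|=8
Step 13: on WHITE (9,6): turn R to N, flip to black, move to (8,6). |black|=9
Step 14: on WHITE (8,6): turn R to E, flip to black, move to (8,7). |black|=10

Answer: 8 7 E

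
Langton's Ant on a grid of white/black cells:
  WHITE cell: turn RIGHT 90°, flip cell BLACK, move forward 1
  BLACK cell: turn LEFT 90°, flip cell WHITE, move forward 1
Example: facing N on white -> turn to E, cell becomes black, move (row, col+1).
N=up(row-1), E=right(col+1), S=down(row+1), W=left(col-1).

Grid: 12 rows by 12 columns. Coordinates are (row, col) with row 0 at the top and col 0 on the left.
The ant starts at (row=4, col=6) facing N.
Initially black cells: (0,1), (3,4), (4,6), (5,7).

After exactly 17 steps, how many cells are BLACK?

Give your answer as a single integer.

Step 1: on BLACK (4,6): turn L to W, flip to white, move to (4,5). |black|=3
Step 2: on WHITE (4,5): turn R to N, flip to black, move to (3,5). |black|=4
Step 3: on WHITE (3,5): turn R to E, flip to black, move to (3,6). |black|=5
Step 4: on WHITE (3,6): turn R to S, flip to black, move to (4,6). |black|=6
Step 5: on WHITE (4,6): turn R to W, flip to black, move to (4,5). |black|=7
Step 6: on BLACK (4,5): turn L to S, flip to white, move to (5,5). |black|=6
Step 7: on WHITE (5,5): turn R to W, flip to black, move to (5,4). |black|=7
Step 8: on WHITE (5,4): turn R to N, flip to black, move to (4,4). |black|=8
Step 9: on WHITE (4,4): turn R to E, flip to black, move to (4,5). |black|=9
Step 10: on WHITE (4,5): turn R to S, flip to black, move to (5,5). |black|=10
Step 11: on BLACK (5,5): turn L to E, flip to white, move to (5,6). |black|=9
Step 12: on WHITE (5,6): turn R to S, flip to black, move to (6,6). |black|=10
Step 13: on WHITE (6,6): turn R to W, flip to black, move to (6,5). |black|=11
Step 14: on WHITE (6,5): turn R to N, flip to black, move to (5,5). |black|=12
Step 15: on WHITE (5,5): turn R to E, flip to black, move to (5,6). |black|=13
Step 16: on BLACK (5,6): turn L to N, flip to white, move to (4,6). |black|=12
Step 17: on BLACK (4,6): turn L to W, flip to white, move to (4,5). |black|=11

Answer: 11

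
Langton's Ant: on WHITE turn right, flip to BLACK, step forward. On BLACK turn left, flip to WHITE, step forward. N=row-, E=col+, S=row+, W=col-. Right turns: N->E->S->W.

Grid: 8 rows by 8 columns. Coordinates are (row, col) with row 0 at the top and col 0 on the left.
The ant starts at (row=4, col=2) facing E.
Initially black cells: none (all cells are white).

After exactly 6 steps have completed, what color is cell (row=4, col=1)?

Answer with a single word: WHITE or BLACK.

Answer: BLACK

Derivation:
Step 1: on WHITE (4,2): turn R to S, flip to black, move to (5,2). |black|=1
Step 2: on WHITE (5,2): turn R to W, flip to black, move to (5,1). |black|=2
Step 3: on WHITE (5,1): turn R to N, flip to black, move to (4,1). |black|=3
Step 4: on WHITE (4,1): turn R to E, flip to black, move to (4,2). |black|=4
Step 5: on BLACK (4,2): turn L to N, flip to white, move to (3,2). |black|=3
Step 6: on WHITE (3,2): turn R to E, flip to black, move to (3,3). |black|=4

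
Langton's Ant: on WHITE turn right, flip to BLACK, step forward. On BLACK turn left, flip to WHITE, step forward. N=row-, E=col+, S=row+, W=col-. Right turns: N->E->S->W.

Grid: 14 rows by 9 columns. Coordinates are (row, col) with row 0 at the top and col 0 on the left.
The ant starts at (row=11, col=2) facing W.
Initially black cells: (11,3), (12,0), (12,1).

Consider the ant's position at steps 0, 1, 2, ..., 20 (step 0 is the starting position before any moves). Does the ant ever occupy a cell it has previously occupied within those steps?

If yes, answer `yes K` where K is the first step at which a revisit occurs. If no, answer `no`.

Answer: yes 7

Derivation:
Step 1: on WHITE (11,2): turn R to N, flip to black, move to (10,2). |black|=4 — new cell
Step 2: on WHITE (10,2): turn R to E, flip to black, move to (10,3). |black|=5 — new cell
Step 3: on WHITE (10,3): turn R to S, flip to black, move to (11,3). |black|=6 — new cell
Step 4: on BLACK (11,3): turn L to E, flip to white, move to (11,4). |black|=5 — new cell
Step 5: on WHITE (11,4): turn R to S, flip to black, move to (12,4). |black|=6 — new cell
Step 6: on WHITE (12,4): turn R to W, flip to black, move to (12,3). |black|=7 — new cell
Step 7: on WHITE (12,3): turn R to N, flip to black, move to (11,3). |black|=8 — REVISIT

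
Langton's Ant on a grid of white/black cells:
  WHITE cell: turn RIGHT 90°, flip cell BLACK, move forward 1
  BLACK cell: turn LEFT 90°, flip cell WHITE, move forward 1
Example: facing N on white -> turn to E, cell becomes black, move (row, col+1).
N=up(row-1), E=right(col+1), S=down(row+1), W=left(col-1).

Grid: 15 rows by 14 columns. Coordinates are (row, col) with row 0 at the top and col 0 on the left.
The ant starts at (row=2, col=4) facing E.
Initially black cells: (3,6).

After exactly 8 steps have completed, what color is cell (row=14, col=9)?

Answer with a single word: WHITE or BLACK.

Step 1: on WHITE (2,4): turn R to S, flip to black, move to (3,4). |black|=2
Step 2: on WHITE (3,4): turn R to W, flip to black, move to (3,3). |black|=3
Step 3: on WHITE (3,3): turn R to N, flip to black, move to (2,3). |black|=4
Step 4: on WHITE (2,3): turn R to E, flip to black, move to (2,4). |black|=5
Step 5: on BLACK (2,4): turn L to N, flip to white, move to (1,4). |black|=4
Step 6: on WHITE (1,4): turn R to E, flip to black, move to (1,5). |black|=5
Step 7: on WHITE (1,5): turn R to S, flip to black, move to (2,5). |black|=6
Step 8: on WHITE (2,5): turn R to W, flip to black, move to (2,4). |black|=7

Answer: WHITE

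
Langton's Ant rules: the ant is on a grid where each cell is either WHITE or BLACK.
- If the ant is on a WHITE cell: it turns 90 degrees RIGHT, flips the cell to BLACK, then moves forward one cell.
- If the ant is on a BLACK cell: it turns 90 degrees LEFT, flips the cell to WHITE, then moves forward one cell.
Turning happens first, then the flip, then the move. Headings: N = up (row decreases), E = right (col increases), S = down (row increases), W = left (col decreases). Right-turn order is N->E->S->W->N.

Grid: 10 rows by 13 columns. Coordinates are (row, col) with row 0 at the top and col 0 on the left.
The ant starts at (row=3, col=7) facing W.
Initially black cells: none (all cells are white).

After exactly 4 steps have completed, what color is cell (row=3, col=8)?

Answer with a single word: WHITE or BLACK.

Answer: BLACK

Derivation:
Step 1: on WHITE (3,7): turn R to N, flip to black, move to (2,7). |black|=1
Step 2: on WHITE (2,7): turn R to E, flip to black, move to (2,8). |black|=2
Step 3: on WHITE (2,8): turn R to S, flip to black, move to (3,8). |black|=3
Step 4: on WHITE (3,8): turn R to W, flip to black, move to (3,7). |black|=4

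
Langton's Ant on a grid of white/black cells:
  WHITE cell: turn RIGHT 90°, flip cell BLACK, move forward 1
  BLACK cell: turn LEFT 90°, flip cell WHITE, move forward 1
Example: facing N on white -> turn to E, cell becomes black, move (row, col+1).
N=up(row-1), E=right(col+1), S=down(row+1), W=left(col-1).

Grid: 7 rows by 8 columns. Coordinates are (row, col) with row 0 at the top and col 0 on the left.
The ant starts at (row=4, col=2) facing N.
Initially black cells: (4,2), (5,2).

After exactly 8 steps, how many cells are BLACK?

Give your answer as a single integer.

Step 1: on BLACK (4,2): turn L to W, flip to white, move to (4,1). |black|=1
Step 2: on WHITE (4,1): turn R to N, flip to black, move to (3,1). |black|=2
Step 3: on WHITE (3,1): turn R to E, flip to black, move to (3,2). |black|=3
Step 4: on WHITE (3,2): turn R to S, flip to black, move to (4,2). |black|=4
Step 5: on WHITE (4,2): turn R to W, flip to black, move to (4,1). |black|=5
Step 6: on BLACK (4,1): turn L to S, flip to white, move to (5,1). |black|=4
Step 7: on WHITE (5,1): turn R to W, flip to black, move to (5,0). |black|=5
Step 8: on WHITE (5,0): turn R to N, flip to black, move to (4,0). |black|=6

Answer: 6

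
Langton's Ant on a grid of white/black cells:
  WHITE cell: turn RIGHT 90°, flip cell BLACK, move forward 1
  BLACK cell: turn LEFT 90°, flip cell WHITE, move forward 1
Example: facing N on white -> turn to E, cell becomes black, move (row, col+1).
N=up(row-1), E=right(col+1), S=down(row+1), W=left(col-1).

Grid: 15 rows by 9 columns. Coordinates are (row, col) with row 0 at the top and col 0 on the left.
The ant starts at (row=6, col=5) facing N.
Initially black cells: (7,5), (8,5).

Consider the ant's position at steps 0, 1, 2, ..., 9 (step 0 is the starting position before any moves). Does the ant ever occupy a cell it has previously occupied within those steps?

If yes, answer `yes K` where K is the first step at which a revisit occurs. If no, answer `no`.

Step 1: on WHITE (6,5): turn R to E, flip to black, move to (6,6). |black|=3 — new cell
Step 2: on WHITE (6,6): turn R to S, flip to black, move to (7,6). |black|=4 — new cell
Step 3: on WHITE (7,6): turn R to W, flip to black, move to (7,5). |black|=5 — new cell
Step 4: on BLACK (7,5): turn L to S, flip to white, move to (8,5). |black|=4 — new cell
Step 5: on BLACK (8,5): turn L to E, flip to white, move to (8,6). |black|=3 — new cell
Step 6: on WHITE (8,6): turn R to S, flip to black, move to (9,6). |black|=4 — new cell
Step 7: on WHITE (9,6): turn R to W, flip to black, move to (9,5). |black|=5 — new cell
Step 8: on WHITE (9,5): turn R to N, flip to black, move to (8,5). |black|=6 — REVISIT

Answer: yes 8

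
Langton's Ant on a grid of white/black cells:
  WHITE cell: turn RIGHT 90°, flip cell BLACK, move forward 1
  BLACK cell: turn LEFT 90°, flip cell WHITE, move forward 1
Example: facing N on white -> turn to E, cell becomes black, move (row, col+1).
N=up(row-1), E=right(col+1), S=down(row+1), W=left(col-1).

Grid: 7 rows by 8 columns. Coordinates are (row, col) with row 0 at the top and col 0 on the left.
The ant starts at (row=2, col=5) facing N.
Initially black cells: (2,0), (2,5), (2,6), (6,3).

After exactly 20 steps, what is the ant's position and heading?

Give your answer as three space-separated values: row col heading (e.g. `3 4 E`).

Step 1: on BLACK (2,5): turn L to W, flip to white, move to (2,4). |black|=3
Step 2: on WHITE (2,4): turn R to N, flip to black, move to (1,4). |black|=4
Step 3: on WHITE (1,4): turn R to E, flip to black, move to (1,5). |black|=5
Step 4: on WHITE (1,5): turn R to S, flip to black, move to (2,5). |black|=6
Step 5: on WHITE (2,5): turn R to W, flip to black, move to (2,4). |black|=7
Step 6: on BLACK (2,4): turn L to S, flip to white, move to (3,4). |black|=6
Step 7: on WHITE (3,4): turn R to W, flip to black, move to (3,3). |black|=7
Step 8: on WHITE (3,3): turn R to N, flip to black, move to (2,3). |black|=8
Step 9: on WHITE (2,3): turn R to E, flip to black, move to (2,4). |black|=9
Step 10: on WHITE (2,4): turn R to S, flip to black, move to (3,4). |black|=10
Step 11: on BLACK (3,4): turn L to E, flip to white, move to (3,5). |black|=9
Step 12: on WHITE (3,5): turn R to S, flip to black, move to (4,5). |black|=10
Step 13: on WHITE (4,5): turn R to W, flip to black, move to (4,4). |black|=11
Step 14: on WHITE (4,4): turn R to N, flip to black, move to (3,4). |black|=12
Step 15: on WHITE (3,4): turn R to E, flip to black, move to (3,5). |black|=13
Step 16: on BLACK (3,5): turn L to N, flip to white, move to (2,5). |black|=12
Step 17: on BLACK (2,5): turn L to W, flip to white, move to (2,4). |black|=11
Step 18: on BLACK (2,4): turn L to S, flip to white, move to (3,4). |black|=10
Step 19: on BLACK (3,4): turn L to E, flip to white, move to (3,5). |black|=9
Step 20: on WHITE (3,5): turn R to S, flip to black, move to (4,5). |black|=10

Answer: 4 5 S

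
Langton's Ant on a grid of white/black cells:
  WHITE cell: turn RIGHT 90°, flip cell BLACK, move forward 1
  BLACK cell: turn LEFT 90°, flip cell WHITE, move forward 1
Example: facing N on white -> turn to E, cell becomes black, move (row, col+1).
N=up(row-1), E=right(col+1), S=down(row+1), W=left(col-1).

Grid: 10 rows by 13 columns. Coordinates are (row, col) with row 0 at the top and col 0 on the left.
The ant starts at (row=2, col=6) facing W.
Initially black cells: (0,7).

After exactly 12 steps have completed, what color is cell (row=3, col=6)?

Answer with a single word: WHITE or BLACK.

Step 1: on WHITE (2,6): turn R to N, flip to black, move to (1,6). |black|=2
Step 2: on WHITE (1,6): turn R to E, flip to black, move to (1,7). |black|=3
Step 3: on WHITE (1,7): turn R to S, flip to black, move to (2,7). |black|=4
Step 4: on WHITE (2,7): turn R to W, flip to black, move to (2,6). |black|=5
Step 5: on BLACK (2,6): turn L to S, flip to white, move to (3,6). |black|=4
Step 6: on WHITE (3,6): turn R to W, flip to black, move to (3,5). |black|=5
Step 7: on WHITE (3,5): turn R to N, flip to black, move to (2,5). |black|=6
Step 8: on WHITE (2,5): turn R to E, flip to black, move to (2,6). |black|=7
Step 9: on WHITE (2,6): turn R to S, flip to black, move to (3,6). |black|=8
Step 10: on BLACK (3,6): turn L to E, flip to white, move to (3,7). |black|=7
Step 11: on WHITE (3,7): turn R to S, flip to black, move to (4,7). |black|=8
Step 12: on WHITE (4,7): turn R to W, flip to black, move to (4,6). |black|=9

Answer: WHITE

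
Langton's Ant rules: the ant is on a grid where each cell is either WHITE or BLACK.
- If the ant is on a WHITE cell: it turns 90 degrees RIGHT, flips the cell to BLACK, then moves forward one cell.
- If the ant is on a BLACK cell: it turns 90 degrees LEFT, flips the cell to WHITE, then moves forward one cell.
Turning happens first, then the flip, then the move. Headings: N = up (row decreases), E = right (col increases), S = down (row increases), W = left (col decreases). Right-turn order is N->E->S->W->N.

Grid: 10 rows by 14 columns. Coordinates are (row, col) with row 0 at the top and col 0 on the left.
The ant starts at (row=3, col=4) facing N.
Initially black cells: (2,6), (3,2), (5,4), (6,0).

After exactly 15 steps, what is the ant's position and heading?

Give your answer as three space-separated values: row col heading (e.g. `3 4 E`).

Step 1: on WHITE (3,4): turn R to E, flip to black, move to (3,5). |black|=5
Step 2: on WHITE (3,5): turn R to S, flip to black, move to (4,5). |black|=6
Step 3: on WHITE (4,5): turn R to W, flip to black, move to (4,4). |black|=7
Step 4: on WHITE (4,4): turn R to N, flip to black, move to (3,4). |black|=8
Step 5: on BLACK (3,4): turn L to W, flip to white, move to (3,3). |black|=7
Step 6: on WHITE (3,3): turn R to N, flip to black, move to (2,3). |black|=8
Step 7: on WHITE (2,3): turn R to E, flip to black, move to (2,4). |black|=9
Step 8: on WHITE (2,4): turn R to S, flip to black, move to (3,4). |black|=10
Step 9: on WHITE (3,4): turn R to W, flip to black, move to (3,3). |black|=11
Step 10: on BLACK (3,3): turn L to S, flip to white, move to (4,3). |black|=10
Step 11: on WHITE (4,3): turn R to W, flip to black, move to (4,2). |black|=11
Step 12: on WHITE (4,2): turn R to N, flip to black, move to (3,2). |black|=12
Step 13: on BLACK (3,2): turn L to W, flip to white, move to (3,1). |black|=11
Step 14: on WHITE (3,1): turn R to N, flip to black, move to (2,1). |black|=12
Step 15: on WHITE (2,1): turn R to E, flip to black, move to (2,2). |black|=13

Answer: 2 2 E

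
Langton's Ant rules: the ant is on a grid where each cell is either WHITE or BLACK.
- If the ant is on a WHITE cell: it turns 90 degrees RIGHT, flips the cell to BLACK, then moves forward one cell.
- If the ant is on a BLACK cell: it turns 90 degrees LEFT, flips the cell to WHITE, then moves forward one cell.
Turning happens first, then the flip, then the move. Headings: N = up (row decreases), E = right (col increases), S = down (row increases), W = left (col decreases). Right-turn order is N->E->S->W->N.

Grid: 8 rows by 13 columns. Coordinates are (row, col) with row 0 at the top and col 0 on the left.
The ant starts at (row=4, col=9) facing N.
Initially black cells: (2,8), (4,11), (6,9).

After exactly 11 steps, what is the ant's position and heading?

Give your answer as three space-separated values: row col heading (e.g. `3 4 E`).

Step 1: on WHITE (4,9): turn R to E, flip to black, move to (4,10). |black|=4
Step 2: on WHITE (4,10): turn R to S, flip to black, move to (5,10). |black|=5
Step 3: on WHITE (5,10): turn R to W, flip to black, move to (5,9). |black|=6
Step 4: on WHITE (5,9): turn R to N, flip to black, move to (4,9). |black|=7
Step 5: on BLACK (4,9): turn L to W, flip to white, move to (4,8). |black|=6
Step 6: on WHITE (4,8): turn R to N, flip to black, move to (3,8). |black|=7
Step 7: on WHITE (3,8): turn R to E, flip to black, move to (3,9). |black|=8
Step 8: on WHITE (3,9): turn R to S, flip to black, move to (4,9). |black|=9
Step 9: on WHITE (4,9): turn R to W, flip to black, move to (4,8). |black|=10
Step 10: on BLACK (4,8): turn L to S, flip to white, move to (5,8). |black|=9
Step 11: on WHITE (5,8): turn R to W, flip to black, move to (5,7). |black|=10

Answer: 5 7 W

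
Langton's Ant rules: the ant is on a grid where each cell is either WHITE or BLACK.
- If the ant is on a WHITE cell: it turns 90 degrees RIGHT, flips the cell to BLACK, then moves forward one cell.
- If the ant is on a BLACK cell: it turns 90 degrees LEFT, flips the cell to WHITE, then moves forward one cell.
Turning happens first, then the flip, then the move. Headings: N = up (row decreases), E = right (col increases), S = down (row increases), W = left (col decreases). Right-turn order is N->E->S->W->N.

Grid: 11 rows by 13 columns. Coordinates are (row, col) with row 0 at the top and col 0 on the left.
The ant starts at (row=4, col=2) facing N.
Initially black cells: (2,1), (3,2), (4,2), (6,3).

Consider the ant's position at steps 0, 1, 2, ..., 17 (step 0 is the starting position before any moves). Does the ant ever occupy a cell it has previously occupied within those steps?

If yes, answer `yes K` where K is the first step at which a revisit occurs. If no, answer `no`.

Step 1: on BLACK (4,2): turn L to W, flip to white, move to (4,1). |black|=3 — new cell
Step 2: on WHITE (4,1): turn R to N, flip to black, move to (3,1). |black|=4 — new cell
Step 3: on WHITE (3,1): turn R to E, flip to black, move to (3,2). |black|=5 — new cell
Step 4: on BLACK (3,2): turn L to N, flip to white, move to (2,2). |black|=4 — new cell
Step 5: on WHITE (2,2): turn R to E, flip to black, move to (2,3). |black|=5 — new cell
Step 6: on WHITE (2,3): turn R to S, flip to black, move to (3,3). |black|=6 — new cell
Step 7: on WHITE (3,3): turn R to W, flip to black, move to (3,2). |black|=7 — REVISIT

Answer: yes 7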